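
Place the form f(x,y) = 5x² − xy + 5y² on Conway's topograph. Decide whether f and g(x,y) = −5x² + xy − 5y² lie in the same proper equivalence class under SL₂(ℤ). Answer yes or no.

D₁ = -99, D₂ = -99
f: flip: (5,-1,5)→(5,1,5)
f: reduced (well bottom): (5,1,5) with a≤c, −a<b≤a
g is negative-definite; reduce −g:
−g: flip: (5,-1,5)→(5,1,5)
−g: reduced (well bottom): (5,1,5) with a≤c, −a<b≤a
flip sign back: reduced form of g is (-5,-1,-5)
reduced forms (5, 1, 5) vs (-5, -1, -5) ⇒ inequivalent

no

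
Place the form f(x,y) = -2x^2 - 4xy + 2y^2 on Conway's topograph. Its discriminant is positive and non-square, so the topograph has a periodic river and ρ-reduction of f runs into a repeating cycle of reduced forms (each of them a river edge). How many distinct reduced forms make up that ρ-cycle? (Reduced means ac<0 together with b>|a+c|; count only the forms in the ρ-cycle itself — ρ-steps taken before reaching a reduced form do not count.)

D = 32, ⌊√D⌋ = 5
descent: ρ → (2,4,-2)  [lands on river]
river: ρ → (-2,4,2)
ρ-cycle length = 2 (tail of 1 descent step not counted)

2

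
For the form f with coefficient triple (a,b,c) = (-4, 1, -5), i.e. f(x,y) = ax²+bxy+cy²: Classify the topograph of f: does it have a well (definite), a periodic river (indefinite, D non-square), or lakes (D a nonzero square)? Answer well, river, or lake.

D = b²−4ac = 1² − 4·(-4)·(-5) = -79
D < 0 ⇒ definite ⇒ every region one sign ⇒ single well

well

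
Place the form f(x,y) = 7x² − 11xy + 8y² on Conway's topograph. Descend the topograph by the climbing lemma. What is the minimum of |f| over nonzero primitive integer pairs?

translate: b→3 (≡-11 mod 14), so (7,-11,8)→(7,3,4)
flip: (7,3,4)→(4,-3,7)
reduced (well bottom): (4,-3,7) with a≤c, −a<b≤a
well minimum = a = 4

4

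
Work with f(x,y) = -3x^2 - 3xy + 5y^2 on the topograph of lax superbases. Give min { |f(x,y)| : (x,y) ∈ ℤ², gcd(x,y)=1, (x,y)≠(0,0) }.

descent: ρ → (5,3,-3)  [lands on river]
river: ρ → (-3,3,5)
river: ρ → (5,7,-1)
river: ρ → (-1,7,5)
closes: descent 1, river 4
min |a| on river = 1

1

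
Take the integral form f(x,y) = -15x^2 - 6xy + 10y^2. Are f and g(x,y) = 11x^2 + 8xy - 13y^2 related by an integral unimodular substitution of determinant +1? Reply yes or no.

D₁ = 636, D₂ = 636
river cycle of f (length 10): (10, 6, -15), (-15, 24, 1), (1, 24, -15), (-15, 6, 10), (10, 14, -11), (-11, 8, 13), (13, 18, -6), (-6, 18, 13), (13, 8, -11), (-11, 14, 10)
river cycle of g (length 10): (-13, 18, 6), (6, 18, -13), (-13, 8, 11), (11, 14, -10), (-10, 6, 15), (15, 24, -1), (-1, 24, 15), (15, 6, -10), (-10, 14, 11), (11, 8, -13)
cycles differ ⇒ inequivalent

no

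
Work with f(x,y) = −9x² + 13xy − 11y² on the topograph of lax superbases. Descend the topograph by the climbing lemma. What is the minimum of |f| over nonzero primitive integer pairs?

translate: b→5 (≡-13 mod 18), so (9,-13,11)→(9,5,7)
flip: (9,5,7)→(7,-5,9)
reduced (well bottom): (7,-5,9) with a≤c, −a<b≤a
well minimum |f| = |-7| = 7 (negative-definite)

7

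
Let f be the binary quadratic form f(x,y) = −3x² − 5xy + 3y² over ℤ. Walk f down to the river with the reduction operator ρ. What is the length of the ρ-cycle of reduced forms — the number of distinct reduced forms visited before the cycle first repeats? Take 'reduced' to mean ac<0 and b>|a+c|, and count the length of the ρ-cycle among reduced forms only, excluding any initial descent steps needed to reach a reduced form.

D = 61, ⌊√D⌋ = 7
descent: ρ → (3,5,-3)  [lands on river]
river: ρ → (-3,7,1)
river: ρ → (1,7,-3)
river: ρ → (-3,5,3)
river: ρ → (3,7,-1)
river: ρ → (-1,7,3)
ρ-cycle length = 6 (tail of 1 descent step not counted)

6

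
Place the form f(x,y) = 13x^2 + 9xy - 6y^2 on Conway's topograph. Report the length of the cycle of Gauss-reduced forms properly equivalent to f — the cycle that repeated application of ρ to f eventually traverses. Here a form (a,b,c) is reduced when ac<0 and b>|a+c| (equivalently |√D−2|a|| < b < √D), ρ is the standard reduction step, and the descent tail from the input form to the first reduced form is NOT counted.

D = 393, ⌊√D⌋ = 19
river: ρ → (-6,15,7)
river: ρ → (7,13,-8)
river: ρ → (-8,19,1)
river: ρ → (1,19,-8)
river: ρ → (-8,13,7)
river: ρ → (7,15,-6)
river: ρ → (-6,9,13)
river: ρ → (13,17,-2)
river: ρ → (-2,19,4)
river: ρ → (4,13,-14)
river: ρ → (-14,15,3)
river: ρ → (3,15,-14)
river: ρ → (-14,13,4)
river: ρ → (4,19,-2)
river: ρ → (-2,17,13)
river: ρ → (13,9,-6)
ρ-cycle length = 16 (tail of 0 descent steps not counted)

16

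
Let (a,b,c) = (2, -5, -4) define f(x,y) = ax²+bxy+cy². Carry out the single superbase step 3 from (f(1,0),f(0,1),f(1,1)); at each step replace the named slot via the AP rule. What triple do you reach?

start (2,-4,-7) = (f(1,0),f(0,1),f(1,1))
replace slot 3: 2·(2+(-4)) − (-7) = 3 → (2,-4,3)

2,-4,3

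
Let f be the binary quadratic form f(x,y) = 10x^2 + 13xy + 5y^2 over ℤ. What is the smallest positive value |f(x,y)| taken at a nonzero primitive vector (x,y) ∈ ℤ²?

translate: b→-7 (≡13 mod 20), so (10,13,5)→(10,-7,2)
flip: (10,-7,2)→(2,7,10)
translate: b→-1 (≡7 mod 4), so (2,7,10)→(2,-1,4)
reduced (well bottom): (2,-1,4) with a≤c, −a<b≤a
well minimum = a = 2

2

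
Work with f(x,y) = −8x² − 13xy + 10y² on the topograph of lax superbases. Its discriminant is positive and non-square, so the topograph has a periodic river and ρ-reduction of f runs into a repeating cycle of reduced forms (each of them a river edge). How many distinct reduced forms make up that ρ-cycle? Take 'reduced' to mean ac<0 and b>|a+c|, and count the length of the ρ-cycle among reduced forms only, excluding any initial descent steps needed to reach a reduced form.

D = 489, ⌊√D⌋ = 22
descent: ρ → (10,13,-8)  [lands on river]
river: ρ → (-8,19,4)
river: ρ → (4,21,-3)
river: ρ → (-3,21,4)
river: ρ → (4,19,-8)
river: ρ → (-8,13,10)
river: ρ → (10,7,-11)
river: ρ → (-11,15,6)
river: ρ → (6,21,-2)
river: ρ → (-2,19,16)
river: ρ → (16,13,-5)
river: ρ → (-5,17,10)
river: ρ → (10,3,-12)
river: ρ → (-12,21,1)
river: ρ → (1,21,-12)
river: ρ → (-12,3,10)
river: ρ → (10,17,-5)
river: ρ → (-5,13,16)
river: ρ → (16,19,-2)
river: ρ → (-2,21,6)
river: ρ → (6,15,-11)
river: ρ → (-11,7,10)
ρ-cycle length = 22 (tail of 1 descent step not counted)

22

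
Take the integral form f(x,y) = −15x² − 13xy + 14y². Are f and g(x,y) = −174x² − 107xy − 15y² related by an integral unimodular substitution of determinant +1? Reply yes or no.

D₁ = 1009, D₂ = 1009
river cycle of f (length 14): (14, 13, -15), (-15, 17, 12), (12, 31, -1), (-1, 31, 12), (12, 17, -15), (-15, 13, 14), (14, 15, -14), (-14, 13, 15), (15, 17, -12), (-12, 31, 1), … (4 more)
river cycle of g (length 14): (-15, 17, 12), (12, 31, -1), (-1, 31, 12), (12, 17, -15), (-15, 13, 14), (14, 15, -14), (-14, 13, 15), (15, 17, -12), (-12, 31, 1), (1, 31, -12), … (4 more)
cycles coincide ⇒ equivalent

yes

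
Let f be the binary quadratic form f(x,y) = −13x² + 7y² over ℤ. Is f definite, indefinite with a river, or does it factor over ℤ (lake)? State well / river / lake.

D = b²−4ac = 0² − 4·(-13)·7 = 364
D > 0 non-square ⇒ indefinite ⇒ periodic river

river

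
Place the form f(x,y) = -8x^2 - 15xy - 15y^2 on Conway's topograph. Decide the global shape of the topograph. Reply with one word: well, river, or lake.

D = b²−4ac = (-15)² − 4·(-8)·(-15) = -255
D < 0 ⇒ definite ⇒ every region one sign ⇒ single well

well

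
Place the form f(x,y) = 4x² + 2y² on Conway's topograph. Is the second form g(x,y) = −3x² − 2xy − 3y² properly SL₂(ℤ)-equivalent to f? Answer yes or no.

D₁ = -32, D₂ = -32
f: flip: (4,0,2)→(2,0,4)
f: reduced (well bottom): (2,0,4) with a≤c, −a<b≤a
g is negative-definite; reduce −g:
−g: reduced (well bottom): (3,2,3) with a≤c, −a<b≤a
flip sign back: reduced form of g is (-3,-2,-3)
reduced forms (2, 0, 4) vs (-3, -2, -3) ⇒ inequivalent

no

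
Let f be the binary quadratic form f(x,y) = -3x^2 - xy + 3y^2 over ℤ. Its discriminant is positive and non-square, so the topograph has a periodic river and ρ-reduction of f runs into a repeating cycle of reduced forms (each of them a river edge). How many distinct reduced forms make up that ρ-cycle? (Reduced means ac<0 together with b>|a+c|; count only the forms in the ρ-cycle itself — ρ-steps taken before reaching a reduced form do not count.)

D = 37, ⌊√D⌋ = 6
descent: ρ → (3,1,-3)  [lands on river]
river: ρ → (-3,5,1)
river: ρ → (1,5,-3)
river: ρ → (-3,1,3)
river: ρ → (3,5,-1)
river: ρ → (-1,5,3)
ρ-cycle length = 6 (tail of 1 descent step not counted)

6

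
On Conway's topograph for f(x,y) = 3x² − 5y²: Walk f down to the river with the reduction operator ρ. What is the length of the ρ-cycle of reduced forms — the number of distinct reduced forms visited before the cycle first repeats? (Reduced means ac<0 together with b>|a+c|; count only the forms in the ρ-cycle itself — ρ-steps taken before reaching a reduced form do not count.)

D = 60, ⌊√D⌋ = 7
descent: ρ → (-5,0,3)
descent: ρ → (3,6,-2)  [lands on river]
river: ρ → (-2,6,3)
ρ-cycle length = 2 (tail of 2 descent steps not counted)

2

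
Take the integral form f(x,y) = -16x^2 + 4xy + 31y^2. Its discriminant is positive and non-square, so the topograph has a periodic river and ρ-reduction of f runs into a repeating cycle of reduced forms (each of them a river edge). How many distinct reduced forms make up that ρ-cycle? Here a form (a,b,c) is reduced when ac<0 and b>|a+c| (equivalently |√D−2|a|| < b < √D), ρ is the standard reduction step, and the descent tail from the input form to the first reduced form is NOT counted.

D = 2000, ⌊√D⌋ = 44
descent: ρ → (31,-4,-16)
descent: ρ → (-16,36,11)  [lands on river]
river: ρ → (11,30,-25)
river: ρ → (-25,20,16)
river: ρ → (16,44,-1)
river: ρ → (-1,44,16)
river: ρ → (16,20,-25)
river: ρ → (-25,30,11)
river: ρ → (11,36,-16)
river: ρ → (-16,28,19)
river: ρ → (19,10,-25)
river: ρ → (-25,40,4)
river: ρ → (4,40,-25)
river: ρ → (-25,10,19)
river: ρ → (19,28,-16)
ρ-cycle length = 14 (tail of 2 descent steps not counted)

14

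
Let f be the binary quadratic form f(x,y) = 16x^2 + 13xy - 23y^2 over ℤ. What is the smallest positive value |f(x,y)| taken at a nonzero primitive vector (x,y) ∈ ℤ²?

river: ρ → (-23,33,6)
river: ρ → (6,39,-5)
river: ρ → (-5,31,34)
river: ρ → (34,37,-2)
river: ρ → (-2,39,15)
river: ρ → (15,21,-20)
river: ρ → (-20,19,16)
river: ρ → (16,13,-23)
closes: descent 0, river 8
min |a| on river = 2

2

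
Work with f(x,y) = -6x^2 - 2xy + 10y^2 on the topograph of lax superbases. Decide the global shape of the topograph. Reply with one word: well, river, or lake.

D = b²−4ac = (-2)² − 4·(-6)·10 = 244
D > 0 non-square ⇒ indefinite ⇒ periodic river

river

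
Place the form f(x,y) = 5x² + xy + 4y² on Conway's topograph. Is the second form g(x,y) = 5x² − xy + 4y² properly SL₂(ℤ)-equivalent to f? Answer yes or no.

D₁ = -79, D₂ = -79
f: flip: (5,1,4)→(4,-1,5)
f: reduced (well bottom): (4,-1,5) with a≤c, −a<b≤a
g: flip: (5,-1,4)→(4,1,5)
g: reduced (well bottom): (4,1,5) with a≤c, −a<b≤a
reduced forms (4, -1, 5) vs (4, 1, 5) ⇒ inequivalent

no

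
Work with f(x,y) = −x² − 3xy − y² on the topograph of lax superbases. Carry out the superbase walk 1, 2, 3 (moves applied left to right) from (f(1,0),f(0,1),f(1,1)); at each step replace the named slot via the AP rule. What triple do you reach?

start (-1,-1,-5) = (f(1,0),f(0,1),f(1,1))
replace slot 1: 2·((-1)+(-5)) − (-1) = -11 → (-11,-1,-5)
replace slot 2: 2·((-11)+(-5)) − (-1) = -31 → (-11,-31,-5)
replace slot 3: 2·((-11)+(-31)) − (-5) = -79 → (-11,-31,-79)

-11,-31,-79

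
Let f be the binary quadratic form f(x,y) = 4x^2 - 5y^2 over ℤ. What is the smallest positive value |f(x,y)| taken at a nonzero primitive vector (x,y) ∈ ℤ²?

descent: ρ → (-5,0,4)
descent: ρ → (4,8,-1)  [lands on river]
river: ρ → (-1,8,4)
closes: descent 2, river 2
min |a| on river = 1

1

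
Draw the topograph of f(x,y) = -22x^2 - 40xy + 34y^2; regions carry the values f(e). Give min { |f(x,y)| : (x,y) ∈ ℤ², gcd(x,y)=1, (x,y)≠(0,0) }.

descent: ρ → (34,40,-22)  [lands on river]
river: ρ → (-22,48,26)
river: ρ → (26,56,-14)
river: ρ → (-14,56,26)
river: ρ → (26,48,-22)
river: ρ → (-22,40,34)
river: ρ → (34,28,-28)
river: ρ → (-28,28,34)
closes: descent 1, river 8
min |a| on river = 14

14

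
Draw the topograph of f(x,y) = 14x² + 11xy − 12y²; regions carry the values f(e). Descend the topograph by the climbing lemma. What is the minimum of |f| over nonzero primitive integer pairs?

river: ρ → (-12,13,13)
river: ρ → (13,13,-12)
river: ρ → (-12,11,14)
river: ρ → (14,17,-9)
river: ρ → (-9,19,12)
river: ρ → (12,5,-16)
river: ρ → (-16,27,1)
river: ρ → (1,27,-16)
river: ρ → (-16,5,12)
river: ρ → (12,19,-9)
river: ρ → (-9,17,14)
river: ρ → (14,11,-12)
closes: descent 0, river 12
min |a| on river = 1

1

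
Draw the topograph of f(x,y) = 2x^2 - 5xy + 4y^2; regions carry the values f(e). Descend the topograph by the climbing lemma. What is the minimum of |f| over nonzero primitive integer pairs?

translate: b→-1 (≡-5 mod 4), so (2,-5,4)→(2,-1,1)
flip: (2,-1,1)→(1,1,2)
reduced (well bottom): (1,1,2) with a≤c, −a<b≤a
well minimum = a = 1

1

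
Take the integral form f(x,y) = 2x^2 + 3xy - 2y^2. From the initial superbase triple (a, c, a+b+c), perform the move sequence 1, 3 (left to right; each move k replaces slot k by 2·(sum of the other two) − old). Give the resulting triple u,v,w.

start (2,-2,3) = (f(1,0),f(0,1),f(1,1))
replace slot 1: 2·((-2)+3) − 2 = 0 → (0,-2,3)
replace slot 3: 2·(0+(-2)) − 3 = -7 → (0,-2,-7)

0,-2,-7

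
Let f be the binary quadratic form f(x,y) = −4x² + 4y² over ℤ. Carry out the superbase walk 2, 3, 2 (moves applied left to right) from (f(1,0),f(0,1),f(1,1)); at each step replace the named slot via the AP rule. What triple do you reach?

start (-4,4,0) = (f(1,0),f(0,1),f(1,1))
replace slot 2: 2·((-4)+0) − 4 = -12 → (-4,-12,0)
replace slot 3: 2·((-4)+(-12)) − 0 = -32 → (-4,-12,-32)
replace slot 2: 2·((-4)+(-32)) − (-12) = -60 → (-4,-60,-32)

-4,-60,-32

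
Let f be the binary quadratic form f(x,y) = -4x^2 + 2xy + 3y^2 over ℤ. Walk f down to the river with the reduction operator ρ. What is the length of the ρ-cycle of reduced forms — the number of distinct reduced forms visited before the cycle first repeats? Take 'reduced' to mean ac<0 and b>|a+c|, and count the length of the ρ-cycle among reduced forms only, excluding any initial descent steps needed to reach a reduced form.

D = 52, ⌊√D⌋ = 7
river: ρ → (3,4,-3)
river: ρ → (-3,2,4)
river: ρ → (4,6,-1)
river: ρ → (-1,6,4)
river: ρ → (4,2,-3)
river: ρ → (-3,4,3)
river: ρ → (3,2,-4)
river: ρ → (-4,6,1)
river: ρ → (1,6,-4)
river: ρ → (-4,2,3)
ρ-cycle length = 10 (tail of 0 descent steps not counted)

10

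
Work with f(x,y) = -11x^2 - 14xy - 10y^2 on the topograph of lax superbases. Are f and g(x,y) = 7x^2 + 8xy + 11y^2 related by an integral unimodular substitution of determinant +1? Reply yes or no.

D₁ = -244, D₂ = -244
f is negative-definite; reduce −f:
−f: translate: b→-8 (≡14 mod 22), so (11,14,10)→(11,-8,7)
−f: flip: (11,-8,7)→(7,8,11)
−f: translate: b→-6 (≡8 mod 14), so (7,8,11)→(7,-6,10)
−f: reduced (well bottom): (7,-6,10) with a≤c, −a<b≤a
flip sign back: reduced form of f is (-7,6,-10)
g: translate: b→-6 (≡8 mod 14), so (7,8,11)→(7,-6,10)
g: reduced (well bottom): (7,-6,10) with a≤c, −a<b≤a
reduced forms (-7, 6, -10) vs (7, -6, 10) ⇒ inequivalent

no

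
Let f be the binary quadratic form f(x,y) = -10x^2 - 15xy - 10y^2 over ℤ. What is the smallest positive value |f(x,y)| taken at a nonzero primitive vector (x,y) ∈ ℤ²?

translate: b→-5 (≡15 mod 20), so (10,15,10)→(10,-5,5)
flip: (10,-5,5)→(5,5,10)
reduced (well bottom): (5,5,10) with a≤c, −a<b≤a
well minimum |f| = |-5| = 5 (negative-definite)

5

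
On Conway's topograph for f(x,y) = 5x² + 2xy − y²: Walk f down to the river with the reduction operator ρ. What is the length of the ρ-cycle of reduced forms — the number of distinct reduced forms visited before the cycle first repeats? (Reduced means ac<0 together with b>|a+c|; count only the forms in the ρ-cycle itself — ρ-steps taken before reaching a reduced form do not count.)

D = 24, ⌊√D⌋ = 4
descent: ρ → (-1,4,2)  [lands on river]
river: ρ → (2,4,-1)
ρ-cycle length = 2 (tail of 1 descent step not counted)

2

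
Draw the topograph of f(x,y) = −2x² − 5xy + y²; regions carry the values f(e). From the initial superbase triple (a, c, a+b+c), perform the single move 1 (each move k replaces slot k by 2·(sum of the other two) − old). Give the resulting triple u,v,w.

start (-2,1,-6) = (f(1,0),f(0,1),f(1,1))
replace slot 1: 2·(1+(-6)) − (-2) = -8 → (-8,1,-6)

-8,1,-6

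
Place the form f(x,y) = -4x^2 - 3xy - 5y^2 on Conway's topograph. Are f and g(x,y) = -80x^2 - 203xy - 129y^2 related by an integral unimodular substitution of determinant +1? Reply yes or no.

D₁ = -71, D₂ = -71
f is negative-definite; reduce −f:
−f: reduced (well bottom): (4,3,5) with a≤c, −a<b≤a
flip sign back: reduced form of f is (-4,-3,-5)
g is negative-definite; reduce −g:
−g: translate: b→43 (≡203 mod 160), so (80,203,129)→(80,43,6)
−g: flip: (80,43,6)→(6,-43,80)
−g: translate: b→5 (≡-43 mod 12), so (6,-43,80)→(6,5,4)
−g: flip: (6,5,4)→(4,-5,6)
−g: translate: b→3 (≡-5 mod 8), so (4,-5,6)→(4,3,5)
−g: reduced (well bottom): (4,3,5) with a≤c, −a<b≤a
flip sign back: reduced form of g is (-4,-3,-5)
reduced forms (-4, -3, -5) vs (-4, -3, -5) ⇒ equivalent

yes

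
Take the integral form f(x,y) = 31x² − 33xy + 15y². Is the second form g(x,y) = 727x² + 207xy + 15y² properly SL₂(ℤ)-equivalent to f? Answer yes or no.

D₁ = -771, D₂ = -771
f: translate: b→29 (≡-33 mod 62), so (31,-33,15)→(31,29,13)
f: flip: (31,29,13)→(13,-29,31)
f: translate: b→-3 (≡-29 mod 26), so (13,-29,31)→(13,-3,15)
f: reduced (well bottom): (13,-3,15) with a≤c, −a<b≤a
g: flip: (727,207,15)→(15,-207,727)
g: translate: b→3 (≡-207 mod 30), so (15,-207,727)→(15,3,13)
g: flip: (15,3,13)→(13,-3,15)
g: reduced (well bottom): (13,-3,15) with a≤c, −a<b≤a
reduced forms (13, -3, 15) vs (13, -3, 15) ⇒ equivalent

yes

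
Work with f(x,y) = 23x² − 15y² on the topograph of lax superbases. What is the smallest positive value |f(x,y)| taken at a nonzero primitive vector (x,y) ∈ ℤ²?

descent: ρ → (-15,30,8)  [lands on river]
river: ρ → (8,34,-7)
river: ρ → (-7,36,3)
river: ρ → (3,36,-7)
river: ρ → (-7,34,8)
river: ρ → (8,30,-15)
closes: descent 1, river 6
min |a| on river = 3

3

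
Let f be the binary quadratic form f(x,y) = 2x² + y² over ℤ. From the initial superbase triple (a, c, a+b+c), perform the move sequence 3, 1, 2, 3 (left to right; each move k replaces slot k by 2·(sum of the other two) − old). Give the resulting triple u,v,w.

start (2,1,3) = (f(1,0),f(0,1),f(1,1))
replace slot 3: 2·(2+1) − 3 = 3 → (2,1,3)
replace slot 1: 2·(1+3) − 2 = 6 → (6,1,3)
replace slot 2: 2·(6+3) − 1 = 17 → (6,17,3)
replace slot 3: 2·(6+17) − 3 = 43 → (6,17,43)

6,17,43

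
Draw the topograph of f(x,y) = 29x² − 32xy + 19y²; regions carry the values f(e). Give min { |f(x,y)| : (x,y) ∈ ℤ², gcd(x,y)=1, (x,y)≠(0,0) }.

translate: b→26 (≡-32 mod 58), so (29,-32,19)→(29,26,16)
flip: (29,26,16)→(16,-26,29)
translate: b→6 (≡-26 mod 32), so (16,-26,29)→(16,6,19)
reduced (well bottom): (16,6,19) with a≤c, −a<b≤a
well minimum = a = 16

16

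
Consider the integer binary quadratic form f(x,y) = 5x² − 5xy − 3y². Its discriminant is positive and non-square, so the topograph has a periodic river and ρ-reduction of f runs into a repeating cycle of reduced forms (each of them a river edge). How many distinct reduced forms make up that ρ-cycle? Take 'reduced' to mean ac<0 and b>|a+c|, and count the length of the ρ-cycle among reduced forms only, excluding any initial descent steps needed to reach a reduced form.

D = 85, ⌊√D⌋ = 9
descent: ρ → (-3,5,5)  [lands on river]
river: ρ → (5,5,-3)
river: ρ → (-3,7,3)
river: ρ → (3,5,-5)
river: ρ → (-5,5,3)
river: ρ → (3,7,-3)
ρ-cycle length = 6 (tail of 1 descent step not counted)

6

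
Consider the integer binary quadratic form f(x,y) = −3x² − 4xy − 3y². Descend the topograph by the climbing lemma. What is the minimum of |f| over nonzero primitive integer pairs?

translate: b→-2 (≡4 mod 6), so (3,4,3)→(3,-2,2)
flip: (3,-2,2)→(2,2,3)
reduced (well bottom): (2,2,3) with a≤c, −a<b≤a
well minimum |f| = |-2| = 2 (negative-definite)

2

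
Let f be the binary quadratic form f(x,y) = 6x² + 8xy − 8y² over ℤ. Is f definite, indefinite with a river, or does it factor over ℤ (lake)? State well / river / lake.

D = b²−4ac = 8² − 4·6·(-8) = 256
D = 16² is a perfect square ⇒ form factors over ℤ ⇒ lakes

lake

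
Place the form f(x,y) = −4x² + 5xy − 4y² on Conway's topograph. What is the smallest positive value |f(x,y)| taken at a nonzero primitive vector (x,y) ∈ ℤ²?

translate: b→3 (≡-5 mod 8), so (4,-5,4)→(4,3,3)
flip: (4,3,3)→(3,-3,4)
translate: b→3 (≡-3 mod 6), so (3,-3,4)→(3,3,4)
reduced (well bottom): (3,3,4) with a≤c, −a<b≤a
well minimum |f| = |-3| = 3 (negative-definite)

3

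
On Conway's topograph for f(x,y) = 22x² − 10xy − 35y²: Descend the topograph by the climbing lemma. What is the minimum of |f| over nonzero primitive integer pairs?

descent: ρ → (-35,10,22)
descent: ρ → (22,34,-23)  [lands on river]
river: ρ → (-23,12,33)
river: ρ → (33,54,-2)
river: ρ → (-2,54,33)
river: ρ → (33,12,-23)
river: ρ → (-23,34,22)
river: ρ → (22,54,-3)
river: ρ → (-3,54,22)
closes: descent 2, river 8
min |a| on river = 2

2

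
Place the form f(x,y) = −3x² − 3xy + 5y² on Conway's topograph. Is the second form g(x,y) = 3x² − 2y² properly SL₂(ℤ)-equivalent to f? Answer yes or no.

D₁ = 69, D₂ = 24
discriminants differ ⇒ not SL₂(ℤ)-equivalent

no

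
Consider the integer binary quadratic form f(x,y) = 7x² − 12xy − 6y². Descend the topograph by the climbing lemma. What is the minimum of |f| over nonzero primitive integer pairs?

descent: ρ → (-6,12,7)  [lands on river]
river: ρ → (7,16,-2)
river: ρ → (-2,16,7)
river: ρ → (7,12,-6)
closes: descent 1, river 4
min |a| on river = 2

2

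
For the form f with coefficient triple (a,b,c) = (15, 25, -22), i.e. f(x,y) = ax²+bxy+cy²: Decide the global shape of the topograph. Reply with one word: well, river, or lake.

D = b²−4ac = 25² − 4·15·(-22) = 1945
D > 0 non-square ⇒ indefinite ⇒ periodic river

river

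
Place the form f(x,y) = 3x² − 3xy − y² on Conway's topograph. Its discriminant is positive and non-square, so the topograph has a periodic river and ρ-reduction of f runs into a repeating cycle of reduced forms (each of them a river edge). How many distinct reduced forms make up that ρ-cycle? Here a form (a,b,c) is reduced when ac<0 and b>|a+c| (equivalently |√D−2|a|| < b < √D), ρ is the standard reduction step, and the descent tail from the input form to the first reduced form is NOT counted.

D = 21, ⌊√D⌋ = 4
descent: ρ → (-1,3,3)  [lands on river]
river: ρ → (3,3,-1)
ρ-cycle length = 2 (tail of 1 descent step not counted)

2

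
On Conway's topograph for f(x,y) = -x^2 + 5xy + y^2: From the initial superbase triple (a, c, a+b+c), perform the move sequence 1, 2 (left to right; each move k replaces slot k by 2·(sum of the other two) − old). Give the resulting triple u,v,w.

start (-1,1,5) = (f(1,0),f(0,1),f(1,1))
replace slot 1: 2·(1+5) − (-1) = 13 → (13,1,5)
replace slot 2: 2·(13+5) − 1 = 35 → (13,35,5)

13,35,5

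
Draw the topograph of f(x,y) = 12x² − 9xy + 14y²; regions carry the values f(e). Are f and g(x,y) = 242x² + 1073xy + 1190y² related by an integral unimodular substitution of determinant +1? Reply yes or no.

D₁ = -591, D₂ = -591
f: reduced (well bottom): (12,-9,14) with a≤c, −a<b≤a
g: translate: b→105 (≡1073 mod 484), so (242,1073,1190)→(242,105,12)
g: flip: (242,105,12)→(12,-105,242)
g: translate: b→-9 (≡-105 mod 24), so (12,-105,242)→(12,-9,14)
g: reduced (well bottom): (12,-9,14) with a≤c, −a<b≤a
reduced forms (12, -9, 14) vs (12, -9, 14) ⇒ equivalent

yes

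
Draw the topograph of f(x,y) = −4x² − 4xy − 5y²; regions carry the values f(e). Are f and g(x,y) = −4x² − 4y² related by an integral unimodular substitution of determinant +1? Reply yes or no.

D₁ = -64, D₂ = -64
f is negative-definite; reduce −f:
−f: reduced (well bottom): (4,4,5) with a≤c, −a<b≤a
flip sign back: reduced form of f is (-4,-4,-5)
g is negative-definite; reduce −g:
−g: reduced (well bottom): (4,0,4) with a≤c, −a<b≤a
flip sign back: reduced form of g is (-4,0,-4)
reduced forms (-4, -4, -5) vs (-4, 0, -4) ⇒ inequivalent

no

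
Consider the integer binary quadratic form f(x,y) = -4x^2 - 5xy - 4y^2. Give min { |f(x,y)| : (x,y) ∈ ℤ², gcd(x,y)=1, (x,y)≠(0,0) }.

translate: b→-3 (≡5 mod 8), so (4,5,4)→(4,-3,3)
flip: (4,-3,3)→(3,3,4)
reduced (well bottom): (3,3,4) with a≤c, −a<b≤a
well minimum |f| = |-3| = 3 (negative-definite)

3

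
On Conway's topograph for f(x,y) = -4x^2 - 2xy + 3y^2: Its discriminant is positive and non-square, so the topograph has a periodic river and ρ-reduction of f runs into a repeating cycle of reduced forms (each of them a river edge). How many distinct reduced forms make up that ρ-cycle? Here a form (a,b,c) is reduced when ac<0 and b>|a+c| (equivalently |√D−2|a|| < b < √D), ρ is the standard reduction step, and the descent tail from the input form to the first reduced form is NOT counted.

D = 52, ⌊√D⌋ = 7
descent: ρ → (3,2,-4)  [lands on river]
river: ρ → (-4,6,1)
river: ρ → (1,6,-4)
river: ρ → (-4,2,3)
river: ρ → (3,4,-3)
river: ρ → (-3,2,4)
river: ρ → (4,6,-1)
river: ρ → (-1,6,4)
river: ρ → (4,2,-3)
river: ρ → (-3,4,3)
ρ-cycle length = 10 (tail of 1 descent step not counted)

10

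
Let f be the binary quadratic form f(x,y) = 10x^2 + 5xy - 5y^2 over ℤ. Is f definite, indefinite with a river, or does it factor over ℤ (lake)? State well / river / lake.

D = b²−4ac = 5² − 4·10·(-5) = 225
D = 15² is a perfect square ⇒ form factors over ℤ ⇒ lakes

lake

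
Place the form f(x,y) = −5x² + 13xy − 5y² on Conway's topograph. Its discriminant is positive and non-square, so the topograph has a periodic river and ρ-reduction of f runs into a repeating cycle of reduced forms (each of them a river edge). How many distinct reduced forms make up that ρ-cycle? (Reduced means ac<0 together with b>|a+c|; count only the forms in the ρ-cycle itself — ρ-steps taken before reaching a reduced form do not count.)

D = 69, ⌊√D⌋ = 8
descent: ρ → (-5,7,1)  [lands on river]
river: ρ → (1,7,-5)
river: ρ → (-5,3,3)
river: ρ → (3,3,-5)
ρ-cycle length = 4 (tail of 1 descent step not counted)

4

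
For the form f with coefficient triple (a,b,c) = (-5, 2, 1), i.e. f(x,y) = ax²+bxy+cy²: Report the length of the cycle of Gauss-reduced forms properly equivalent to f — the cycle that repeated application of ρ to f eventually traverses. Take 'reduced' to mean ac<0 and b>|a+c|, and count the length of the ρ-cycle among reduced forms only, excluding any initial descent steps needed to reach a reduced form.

D = 24, ⌊√D⌋ = 4
descent: ρ → (1,4,-2)  [lands on river]
river: ρ → (-2,4,1)
ρ-cycle length = 2 (tail of 1 descent step not counted)

2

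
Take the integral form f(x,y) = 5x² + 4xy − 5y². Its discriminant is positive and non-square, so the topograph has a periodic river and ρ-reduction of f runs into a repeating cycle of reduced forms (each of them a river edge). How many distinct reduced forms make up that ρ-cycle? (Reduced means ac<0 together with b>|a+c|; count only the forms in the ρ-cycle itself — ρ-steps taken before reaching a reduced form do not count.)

D = 116, ⌊√D⌋ = 10
river: ρ → (-5,6,4)
river: ρ → (4,10,-1)
river: ρ → (-1,10,4)
river: ρ → (4,6,-5)
river: ρ → (-5,4,5)
river: ρ → (5,6,-4)
river: ρ → (-4,10,1)
river: ρ → (1,10,-4)
river: ρ → (-4,6,5)
river: ρ → (5,4,-5)
ρ-cycle length = 10 (tail of 0 descent steps not counted)

10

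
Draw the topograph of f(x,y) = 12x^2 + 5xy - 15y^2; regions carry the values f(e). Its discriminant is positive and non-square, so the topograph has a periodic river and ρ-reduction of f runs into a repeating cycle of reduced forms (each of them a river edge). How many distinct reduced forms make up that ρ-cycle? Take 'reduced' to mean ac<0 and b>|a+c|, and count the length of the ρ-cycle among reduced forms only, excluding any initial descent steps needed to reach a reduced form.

D = 745, ⌊√D⌋ = 27
river: ρ → (-15,25,2)
river: ρ → (2,27,-2)
river: ρ → (-2,25,15)
river: ρ → (15,5,-12)
river: ρ → (-12,19,8)
river: ρ → (8,13,-18)
river: ρ → (-18,23,3)
river: ρ → (3,25,-10)
river: ρ → (-10,15,13)
river: ρ → (13,11,-12)
river: ρ → (-12,13,12)
river: ρ → (12,11,-13)
river: ρ → (-13,15,10)
river: ρ → (10,25,-3)
river: ρ → (-3,23,18)
river: ρ → (18,13,-8)
river: ρ → (-8,19,12)
river: ρ → (12,5,-15)
ρ-cycle length = 18 (tail of 0 descent steps not counted)

18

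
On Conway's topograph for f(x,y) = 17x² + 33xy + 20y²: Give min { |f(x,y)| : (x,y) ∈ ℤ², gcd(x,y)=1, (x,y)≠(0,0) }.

translate: b→-1 (≡33 mod 34), so (17,33,20)→(17,-1,4)
flip: (17,-1,4)→(4,1,17)
reduced (well bottom): (4,1,17) with a≤c, −a<b≤a
well minimum = a = 4

4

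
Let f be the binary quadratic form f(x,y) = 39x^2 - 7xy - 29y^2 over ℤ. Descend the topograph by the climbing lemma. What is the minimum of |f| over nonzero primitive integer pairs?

descent: ρ → (-29,65,3)  [lands on river]
river: ρ → (3,67,-7)
river: ρ → (-7,59,39)
river: ρ → (39,19,-27)
river: ρ → (-27,35,31)
river: ρ → (31,27,-31)
river: ρ → (-31,35,27)
river: ρ → (27,19,-39)
river: ρ → (-39,59,7)
river: ρ → (7,67,-3)
river: ρ → (-3,65,29)
river: ρ → (29,51,-17)
river: ρ → (-17,51,29)
river: ρ → (29,65,-3)
river: ρ → (-3,67,7)
river: ρ → (7,59,-39)
river: ρ → (-39,19,27)
river: ρ → (27,35,-31)
river: ρ → (-31,27,31)
river: ρ → (31,35,-27)
river: ρ → (-27,19,39)
river: ρ → (39,59,-7)
river: ρ → (-7,67,3)
river: ρ → (3,65,-29)
river: ρ → (-29,51,17)
river: ρ → (17,51,-29)
closes: descent 1, river 26
min |a| on river = 3

3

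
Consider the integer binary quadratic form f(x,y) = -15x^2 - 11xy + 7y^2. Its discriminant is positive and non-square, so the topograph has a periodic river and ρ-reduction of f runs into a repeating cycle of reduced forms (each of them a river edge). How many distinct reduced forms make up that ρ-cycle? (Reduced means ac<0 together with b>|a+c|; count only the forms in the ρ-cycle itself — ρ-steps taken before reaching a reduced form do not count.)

D = 541, ⌊√D⌋ = 23
descent: ρ → (7,11,-15)  [lands on river]
river: ρ → (-15,19,3)
river: ρ → (3,23,-1)
river: ρ → (-1,23,3)
river: ρ → (3,19,-15)
river: ρ → (-15,11,7)
river: ρ → (7,17,-9)
river: ρ → (-9,19,5)
river: ρ → (5,21,-5)
river: ρ → (-5,19,9)
river: ρ → (9,17,-7)
river: ρ → (-7,11,15)
river: ρ → (15,19,-3)
river: ρ → (-3,23,1)
river: ρ → (1,23,-3)
river: ρ → (-3,19,15)
river: ρ → (15,11,-7)
river: ρ → (-7,17,9)
river: ρ → (9,19,-5)
river: ρ → (-5,21,5)
river: ρ → (5,19,-9)
river: ρ → (-9,17,7)
ρ-cycle length = 22 (tail of 1 descent step not counted)

22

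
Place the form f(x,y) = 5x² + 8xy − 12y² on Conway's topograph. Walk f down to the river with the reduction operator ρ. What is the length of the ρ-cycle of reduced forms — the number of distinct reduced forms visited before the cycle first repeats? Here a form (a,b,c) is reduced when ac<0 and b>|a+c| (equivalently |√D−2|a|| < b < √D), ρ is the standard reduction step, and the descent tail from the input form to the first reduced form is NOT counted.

D = 304, ⌊√D⌋ = 17
river: ρ → (-12,16,1)
river: ρ → (1,16,-12)
river: ρ → (-12,8,5)
river: ρ → (5,12,-8)
river: ρ → (-8,4,9)
river: ρ → (9,14,-3)
river: ρ → (-3,16,4)
river: ρ → (4,16,-3)
river: ρ → (-3,14,9)
river: ρ → (9,4,-8)
river: ρ → (-8,12,5)
river: ρ → (5,8,-12)
ρ-cycle length = 12 (tail of 0 descent steps not counted)

12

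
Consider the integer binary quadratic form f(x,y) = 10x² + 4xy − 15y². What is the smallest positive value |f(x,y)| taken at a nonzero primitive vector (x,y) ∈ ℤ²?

descent: ρ → (-15,-4,10)
descent: ρ → (10,24,-1)  [lands on river]
river: ρ → (-1,24,10)
river: ρ → (10,16,-9)
river: ρ → (-9,20,6)
river: ρ → (6,16,-15)
river: ρ → (-15,14,7)
river: ρ → (7,14,-15)
river: ρ → (-15,16,6)
river: ρ → (6,20,-9)
river: ρ → (-9,16,10)
closes: descent 2, river 10
min |a| on river = 1

1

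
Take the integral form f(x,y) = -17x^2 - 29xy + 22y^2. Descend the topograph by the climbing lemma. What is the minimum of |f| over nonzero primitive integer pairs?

descent: ρ → (22,29,-17)  [lands on river]
river: ρ → (-17,39,12)
river: ρ → (12,33,-26)
river: ρ → (-26,19,19)
river: ρ → (19,19,-26)
river: ρ → (-26,33,12)
river: ρ → (12,39,-17)
river: ρ → (-17,29,22)
river: ρ → (22,15,-24)
river: ρ → (-24,33,13)
river: ρ → (13,45,-6)
river: ρ → (-6,39,34)
river: ρ → (34,29,-11)
river: ρ → (-11,37,22)
river: ρ → (22,7,-26)
river: ρ → (-26,45,3)
river: ρ → (3,45,-26)
river: ρ → (-26,7,22)
river: ρ → (22,37,-11)
river: ρ → (-11,29,34)
river: ρ → (34,39,-6)
river: ρ → (-6,45,13)
river: ρ → (13,33,-24)
river: ρ → (-24,15,22)
closes: descent 1, river 24
min |a| on river = 3

3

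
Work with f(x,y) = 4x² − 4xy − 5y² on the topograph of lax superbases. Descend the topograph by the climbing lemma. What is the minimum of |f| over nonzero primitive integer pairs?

descent: ρ → (-5,4,4)  [lands on river]
river: ρ → (4,4,-5)
river: ρ → (-5,6,3)
river: ρ → (3,6,-5)
closes: descent 1, river 4
min |a| on river = 3

3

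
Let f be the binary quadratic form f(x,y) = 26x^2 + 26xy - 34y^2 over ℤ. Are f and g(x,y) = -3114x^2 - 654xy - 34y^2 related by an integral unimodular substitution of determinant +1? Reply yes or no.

D₁ = 4212, D₂ = 4212
river cycle of f (length 8): (-34, 42, 18), (18, 30, -46), (-46, 62, 2), (2, 62, -46), (-46, 30, 18), (18, 42, -34), (-34, 26, 26), (26, 26, -34)
river cycle of g (length 8): (-34, 42, 18), (18, 30, -46), (-46, 62, 2), (2, 62, -46), (-46, 30, 18), (18, 42, -34), (-34, 26, 26), (26, 26, -34)
cycles coincide ⇒ equivalent

yes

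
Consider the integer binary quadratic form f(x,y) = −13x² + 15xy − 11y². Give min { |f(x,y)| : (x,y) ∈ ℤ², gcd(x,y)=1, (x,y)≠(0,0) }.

translate: b→11 (≡-15 mod 26), so (13,-15,11)→(13,11,9)
flip: (13,11,9)→(9,-11,13)
translate: b→7 (≡-11 mod 18), so (9,-11,13)→(9,7,11)
reduced (well bottom): (9,7,11) with a≤c, −a<b≤a
well minimum |f| = |-9| = 9 (negative-definite)

9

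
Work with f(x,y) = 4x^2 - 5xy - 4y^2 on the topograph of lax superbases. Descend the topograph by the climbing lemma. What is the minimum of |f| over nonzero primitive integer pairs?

descent: ρ → (-4,5,4)  [lands on river]
river: ρ → (4,3,-5)
river: ρ → (-5,7,2)
river: ρ → (2,9,-1)
river: ρ → (-1,9,2)
river: ρ → (2,7,-5)
river: ρ → (-5,3,4)
river: ρ → (4,5,-4)
river: ρ → (-4,3,5)
river: ρ → (5,7,-2)
river: ρ → (-2,9,1)
river: ρ → (1,9,-2)
river: ρ → (-2,7,5)
river: ρ → (5,3,-4)
closes: descent 1, river 14
min |a| on river = 1

1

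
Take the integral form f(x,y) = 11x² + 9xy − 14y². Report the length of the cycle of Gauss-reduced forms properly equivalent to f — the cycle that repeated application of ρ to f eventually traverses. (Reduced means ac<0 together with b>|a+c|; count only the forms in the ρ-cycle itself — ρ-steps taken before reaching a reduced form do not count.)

D = 697, ⌊√D⌋ = 26
river: ρ → (-14,19,6)
river: ρ → (6,17,-17)
river: ρ → (-17,17,6)
river: ρ → (6,19,-14)
river: ρ → (-14,9,11)
river: ρ → (11,13,-12)
river: ρ → (-12,11,12)
river: ρ → (12,13,-11)
river: ρ → (-11,9,14)
river: ρ → (14,19,-6)
river: ρ → (-6,17,17)
river: ρ → (17,17,-6)
river: ρ → (-6,19,14)
river: ρ → (14,9,-11)
river: ρ → (-11,13,12)
river: ρ → (12,11,-12)
river: ρ → (-12,13,11)
river: ρ → (11,9,-14)
ρ-cycle length = 18 (tail of 0 descent steps not counted)

18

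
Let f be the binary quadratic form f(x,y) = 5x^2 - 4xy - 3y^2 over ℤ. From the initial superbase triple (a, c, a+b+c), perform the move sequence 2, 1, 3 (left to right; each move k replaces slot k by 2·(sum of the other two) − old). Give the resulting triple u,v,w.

start (5,-3,-2) = (f(1,0),f(0,1),f(1,1))
replace slot 2: 2·(5+(-2)) − (-3) = 9 → (5,9,-2)
replace slot 1: 2·(9+(-2)) − 5 = 9 → (9,9,-2)
replace slot 3: 2·(9+9) − (-2) = 38 → (9,9,38)

9,9,38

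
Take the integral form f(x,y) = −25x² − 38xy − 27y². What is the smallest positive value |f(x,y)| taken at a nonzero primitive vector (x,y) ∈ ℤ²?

translate: b→-12 (≡38 mod 50), so (25,38,27)→(25,-12,14)
flip: (25,-12,14)→(14,12,25)
reduced (well bottom): (14,12,25) with a≤c, −a<b≤a
well minimum |f| = |-14| = 14 (negative-definite)

14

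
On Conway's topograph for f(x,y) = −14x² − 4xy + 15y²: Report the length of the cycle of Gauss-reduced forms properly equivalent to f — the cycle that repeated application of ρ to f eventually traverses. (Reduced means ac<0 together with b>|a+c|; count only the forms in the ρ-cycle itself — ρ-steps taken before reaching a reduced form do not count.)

D = 856, ⌊√D⌋ = 29
descent: ρ → (15,4,-14)  [lands on river]
river: ρ → (-14,24,5)
river: ρ → (5,26,-9)
river: ρ → (-9,28,2)
river: ρ → (2,28,-9)
river: ρ → (-9,26,5)
river: ρ → (5,24,-14)
river: ρ → (-14,4,15)
river: ρ → (15,26,-3)
river: ρ → (-3,28,6)
river: ρ → (6,20,-19)
river: ρ → (-19,18,7)
river: ρ → (7,24,-10)
river: ρ → (-10,16,15)
river: ρ → (15,14,-11)
river: ρ → (-11,8,18)
river: ρ → (18,28,-1)
river: ρ → (-1,28,18)
river: ρ → (18,8,-11)
river: ρ → (-11,14,15)
river: ρ → (15,16,-10)
river: ρ → (-10,24,7)
river: ρ → (7,18,-19)
river: ρ → (-19,20,6)
river: ρ → (6,28,-3)
river: ρ → (-3,26,15)
ρ-cycle length = 26 (tail of 1 descent step not counted)

26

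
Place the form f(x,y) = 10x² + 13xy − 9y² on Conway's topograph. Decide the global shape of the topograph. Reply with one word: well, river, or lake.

D = b²−4ac = 13² − 4·10·(-9) = 529
D = 23² is a perfect square ⇒ form factors over ℤ ⇒ lakes

lake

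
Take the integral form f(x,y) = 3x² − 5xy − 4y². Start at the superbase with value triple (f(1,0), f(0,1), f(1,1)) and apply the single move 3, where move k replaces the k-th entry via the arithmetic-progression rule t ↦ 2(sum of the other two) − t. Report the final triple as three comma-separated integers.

start (3,-4,-6) = (f(1,0),f(0,1),f(1,1))
replace slot 3: 2·(3+(-4)) − (-6) = 4 → (3,-4,4)

3,-4,4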